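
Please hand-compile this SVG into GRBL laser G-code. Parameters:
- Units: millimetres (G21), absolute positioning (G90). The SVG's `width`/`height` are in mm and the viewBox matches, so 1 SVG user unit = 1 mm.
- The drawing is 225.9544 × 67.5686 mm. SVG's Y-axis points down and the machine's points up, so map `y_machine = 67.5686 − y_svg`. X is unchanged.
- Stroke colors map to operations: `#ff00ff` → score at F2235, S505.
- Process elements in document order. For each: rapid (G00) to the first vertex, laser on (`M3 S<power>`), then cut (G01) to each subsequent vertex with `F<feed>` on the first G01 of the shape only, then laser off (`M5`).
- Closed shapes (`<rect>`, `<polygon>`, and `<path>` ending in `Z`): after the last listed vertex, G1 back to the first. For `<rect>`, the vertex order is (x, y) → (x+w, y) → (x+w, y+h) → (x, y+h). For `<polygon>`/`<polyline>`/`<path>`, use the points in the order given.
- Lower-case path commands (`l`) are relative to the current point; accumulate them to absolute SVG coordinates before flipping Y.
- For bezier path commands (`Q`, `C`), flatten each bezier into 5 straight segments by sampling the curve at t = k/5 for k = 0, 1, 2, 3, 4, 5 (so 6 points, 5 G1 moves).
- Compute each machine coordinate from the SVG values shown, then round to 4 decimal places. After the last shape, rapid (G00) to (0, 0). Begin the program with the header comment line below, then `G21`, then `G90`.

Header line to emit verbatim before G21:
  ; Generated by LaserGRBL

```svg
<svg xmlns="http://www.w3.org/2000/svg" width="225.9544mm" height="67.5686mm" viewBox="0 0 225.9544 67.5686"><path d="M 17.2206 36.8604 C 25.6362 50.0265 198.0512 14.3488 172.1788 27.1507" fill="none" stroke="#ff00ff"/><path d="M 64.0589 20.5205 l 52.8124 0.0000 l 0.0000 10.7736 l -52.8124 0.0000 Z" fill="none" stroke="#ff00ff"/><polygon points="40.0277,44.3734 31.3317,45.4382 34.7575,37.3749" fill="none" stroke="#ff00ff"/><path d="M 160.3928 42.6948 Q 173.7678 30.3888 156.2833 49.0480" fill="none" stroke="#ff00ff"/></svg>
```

; Generated by LaserGRBL
G21
G90
G00 X17.2206 Y30.7082
M3 S505
G01 X39.0516 Y27.8912 F2235
G01 X82.8527 Y32.1252
G01 X131.2341 Y38.7387
G01 X166.8060 Y43.0601
G01 X172.1788 Y40.4179
M5
G00 X64.0589 Y47.0481
M3 S505
G01 X116.8713 Y47.0481 F2235
G01 X116.8713 Y36.2745
G01 X64.0589 Y36.2745
G01 X64.0589 Y47.0481
M5
G00 X40.0277 Y23.1952
M3 S505
G01 X31.3317 Y22.1304 F2235
G01 X34.7575 Y30.1937
G01 X40.0277 Y23.1952
M5
G00 X160.3928 Y24.8738
M3 S505
G01 X164.5084 Y28.5576 F2235
G01 X166.1553 Y29.7642
G01 X165.3334 Y28.4935
G01 X162.0427 Y24.7457
G01 X156.2833 Y18.5206
M5
G00 X0.0000 Y0.0000

Since the viewBox matches the mm dimensions, user units are millimetres directly. The only transform is the Y-flip y_m = 67.5686 − y_svg.

Shape 1 is a cubic bezier drawn with `<path>`. Its stroke #ff00ff means score at S505, F2235. After flipping Y the toolpath is (17.2206,30.7082) → (39.0516,27.8912) → (82.8527,32.1252) → (131.2341,38.7387) → (166.8060,43.0601) → (172.1788,40.4179).

Shape 2 is a rectangle drawn with `<path>`. Its stroke #ff00ff means score at S505, F2235. After flipping Y the toolpath is (64.0589,47.0481) → (116.8713,47.0481) → (116.8713,36.2745) → (64.0589,36.2745) → (64.0589,47.0481), returning to the start.

Shape 3 is a regular polygon drawn with `<polygon>`. Its stroke #ff00ff means score at S505, F2235. After flipping Y the toolpath is (40.0277,23.1952) → (31.3317,22.1304) → (34.7575,30.1937) → (40.0277,23.1952), returning to the start.

Shape 4 is a quadratic bezier drawn with `<path>`. Its stroke #ff00ff means score at S505, F2235. After flipping Y the toolpath is (160.3928,24.8738) → (164.5084,28.5576) → (166.1553,29.7642) → (165.3334,28.4935) → (162.0427,24.7457) → (156.2833,18.5206).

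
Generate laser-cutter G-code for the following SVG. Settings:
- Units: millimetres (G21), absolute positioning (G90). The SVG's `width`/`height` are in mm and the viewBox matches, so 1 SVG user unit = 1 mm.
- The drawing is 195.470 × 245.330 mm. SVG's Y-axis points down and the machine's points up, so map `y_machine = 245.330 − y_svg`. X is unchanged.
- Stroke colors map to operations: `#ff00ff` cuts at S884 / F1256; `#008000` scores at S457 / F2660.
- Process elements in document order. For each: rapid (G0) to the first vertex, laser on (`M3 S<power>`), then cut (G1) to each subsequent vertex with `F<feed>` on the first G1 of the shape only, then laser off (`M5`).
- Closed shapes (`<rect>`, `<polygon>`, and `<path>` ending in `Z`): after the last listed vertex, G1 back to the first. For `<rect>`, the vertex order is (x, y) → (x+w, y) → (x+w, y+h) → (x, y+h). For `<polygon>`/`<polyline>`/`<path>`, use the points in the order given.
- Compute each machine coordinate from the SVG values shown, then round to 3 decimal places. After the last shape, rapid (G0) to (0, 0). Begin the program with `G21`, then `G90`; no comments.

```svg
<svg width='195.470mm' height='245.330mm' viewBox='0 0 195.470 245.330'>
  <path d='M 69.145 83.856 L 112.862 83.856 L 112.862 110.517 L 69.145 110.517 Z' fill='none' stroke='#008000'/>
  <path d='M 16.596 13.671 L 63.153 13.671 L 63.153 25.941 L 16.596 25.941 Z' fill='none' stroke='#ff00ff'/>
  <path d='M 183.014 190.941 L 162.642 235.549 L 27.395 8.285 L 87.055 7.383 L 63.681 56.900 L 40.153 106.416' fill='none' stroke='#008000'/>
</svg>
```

1 u = 1 mm; y_m = 245.330 − y.

[1] `<path>` rectangle, #008000→score S457 F2660: (69.145,161.474) → (112.862,161.474) → (112.862,134.813) → (69.145,134.813) → (69.145,161.474) (closed)

[2] `<path>` rectangle, #ff00ff→cut S884 F1256: (16.596,231.659) → (63.153,231.659) → (63.153,219.389) → (16.596,219.389) → (16.596,231.659) (closed)

[3] `<path>` open polyline, #008000→score S457 F2660: (183.014,54.389) → (162.642,9.781) → (27.395,237.045) → (87.055,237.947) → (63.681,188.430) → (40.153,138.914)

G21
G90
G0 X69.145 Y161.474
M3 S457
G1 X112.862 Y161.474 F2660
G1 X112.862 Y134.813
G1 X69.145 Y134.813
G1 X69.145 Y161.474
M5
G0 X16.596 Y231.659
M3 S884
G1 X63.153 Y231.659 F1256
G1 X63.153 Y219.389
G1 X16.596 Y219.389
G1 X16.596 Y231.659
M5
G0 X183.014 Y54.389
M3 S457
G1 X162.642 Y9.781 F2660
G1 X27.395 Y237.045
G1 X87.055 Y237.947
G1 X63.681 Y188.430
G1 X40.153 Y138.914
M5
G0 X0.000 Y0.000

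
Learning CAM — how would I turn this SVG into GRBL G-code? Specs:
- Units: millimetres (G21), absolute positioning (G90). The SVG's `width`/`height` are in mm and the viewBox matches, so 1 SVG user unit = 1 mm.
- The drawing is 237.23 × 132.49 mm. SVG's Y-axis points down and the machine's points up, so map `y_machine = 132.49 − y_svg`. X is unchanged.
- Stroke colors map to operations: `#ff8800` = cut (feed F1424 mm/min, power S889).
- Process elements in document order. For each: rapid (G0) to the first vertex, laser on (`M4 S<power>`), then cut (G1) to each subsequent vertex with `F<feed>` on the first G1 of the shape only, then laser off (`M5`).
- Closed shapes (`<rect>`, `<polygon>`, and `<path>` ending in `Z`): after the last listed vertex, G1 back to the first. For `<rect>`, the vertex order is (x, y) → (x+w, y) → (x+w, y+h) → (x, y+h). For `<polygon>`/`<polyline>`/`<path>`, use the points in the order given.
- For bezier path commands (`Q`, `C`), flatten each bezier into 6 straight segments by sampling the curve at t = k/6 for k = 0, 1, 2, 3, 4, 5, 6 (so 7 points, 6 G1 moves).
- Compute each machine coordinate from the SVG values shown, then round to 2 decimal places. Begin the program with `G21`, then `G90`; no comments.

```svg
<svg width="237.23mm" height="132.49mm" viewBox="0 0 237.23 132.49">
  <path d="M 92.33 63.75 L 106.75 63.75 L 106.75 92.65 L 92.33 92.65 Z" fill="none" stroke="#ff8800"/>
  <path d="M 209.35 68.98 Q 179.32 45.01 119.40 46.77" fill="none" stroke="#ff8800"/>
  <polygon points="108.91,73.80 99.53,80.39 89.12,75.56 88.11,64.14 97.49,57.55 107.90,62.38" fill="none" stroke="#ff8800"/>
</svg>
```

Since the viewBox matches the mm dimensions, user units are millimetres directly. The only transform is the Y-flip y_m = 132.49 − y_svg.

Shape 1 is a rectangle drawn with `<path>`. Its stroke #ff8800 means cut at S889, F1424. After flipping Y the toolpath is (92.33,68.74) → (106.75,68.74) → (106.75,39.84) → (92.33,39.84) → (92.33,68.74), returning to the start.

Shape 2 is a quadratic bezier drawn with `<path>`. Its stroke #ff8800 means cut at S889, F1424. After flipping Y the toolpath is (209.35,63.51) → (198.51,70.79) → (186.01,76.63) → (171.85,81.05) → (156.03,84.03) → (138.54,85.59) → (119.40,85.72).

Shape 3 is a regular polygon drawn with `<polygon>`. Its stroke #ff8800 means cut at S889, F1424. After flipping Y the toolpath is (108.91,58.69) → (99.53,52.10) → (89.12,56.93) → (88.11,68.35) → (97.49,74.94) → (107.90,70.11) → (108.91,58.69), returning to the start.

G21
G90
G0 X92.33 Y68.74
M4 S889
G1 X106.75 Y68.74 F1424
G1 X106.75 Y39.84
G1 X92.33 Y39.84
G1 X92.33 Y68.74
M5
G0 X209.35 Y63.51
M4 S889
G1 X198.51 Y70.79 F1424
G1 X186.01 Y76.63
G1 X171.85 Y81.05
G1 X156.03 Y84.03
G1 X138.54 Y85.59
G1 X119.40 Y85.72
M5
G0 X108.91 Y58.69
M4 S889
G1 X99.53 Y52.10 F1424
G1 X89.12 Y56.93
G1 X88.11 Y68.35
G1 X97.49 Y74.94
G1 X107.90 Y70.11
G1 X108.91 Y58.69
M5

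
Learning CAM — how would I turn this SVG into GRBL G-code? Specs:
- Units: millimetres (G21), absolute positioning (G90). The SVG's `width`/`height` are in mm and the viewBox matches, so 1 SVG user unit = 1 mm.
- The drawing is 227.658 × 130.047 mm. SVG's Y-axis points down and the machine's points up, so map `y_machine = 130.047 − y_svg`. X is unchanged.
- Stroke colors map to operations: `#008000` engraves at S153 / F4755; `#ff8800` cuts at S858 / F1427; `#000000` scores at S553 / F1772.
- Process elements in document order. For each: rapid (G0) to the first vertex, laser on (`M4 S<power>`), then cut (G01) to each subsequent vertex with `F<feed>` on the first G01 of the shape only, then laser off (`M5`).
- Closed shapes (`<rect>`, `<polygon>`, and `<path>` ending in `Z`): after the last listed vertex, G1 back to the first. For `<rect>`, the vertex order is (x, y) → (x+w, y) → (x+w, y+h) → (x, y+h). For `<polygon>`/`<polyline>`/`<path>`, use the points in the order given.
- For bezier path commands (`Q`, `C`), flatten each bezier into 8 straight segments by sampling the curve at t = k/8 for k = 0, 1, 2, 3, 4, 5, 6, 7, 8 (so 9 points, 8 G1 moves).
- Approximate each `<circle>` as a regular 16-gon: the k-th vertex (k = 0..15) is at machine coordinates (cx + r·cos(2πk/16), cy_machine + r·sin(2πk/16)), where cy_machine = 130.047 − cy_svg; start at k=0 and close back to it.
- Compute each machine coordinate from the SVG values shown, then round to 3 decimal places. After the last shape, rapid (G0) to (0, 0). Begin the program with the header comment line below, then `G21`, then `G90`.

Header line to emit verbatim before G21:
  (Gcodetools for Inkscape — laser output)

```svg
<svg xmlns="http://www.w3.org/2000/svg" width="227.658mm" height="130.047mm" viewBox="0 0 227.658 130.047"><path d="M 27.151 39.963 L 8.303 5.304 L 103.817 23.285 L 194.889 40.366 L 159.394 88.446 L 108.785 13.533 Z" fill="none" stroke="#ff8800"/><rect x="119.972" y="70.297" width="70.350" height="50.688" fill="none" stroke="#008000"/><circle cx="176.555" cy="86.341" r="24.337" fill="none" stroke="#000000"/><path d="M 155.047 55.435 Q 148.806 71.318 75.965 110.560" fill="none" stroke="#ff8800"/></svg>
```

(Gcodetools for Inkscape — laser output)
G21
G90
G0 X27.151 Y90.084
M4 S858
G01 X8.303 Y124.743 F1427
G01 X103.817 Y106.762
G01 X194.889 Y89.681
G01 X159.394 Y41.601
G01 X108.785 Y116.514
G01 X27.151 Y90.084
M5
G0 X119.972 Y59.750
M4 S153
G01 X190.322 Y59.750 F4755
G01 X190.322 Y9.062
G01 X119.972 Y9.062
G01 X119.972 Y59.750
M5
G0 X200.892 Y43.706
M4 S553
G01 X199.039 Y53.019 F1772
G01 X193.764 Y60.915
G01 X185.868 Y66.190
G01 X176.555 Y68.043
G01 X167.242 Y66.190
G01 X159.346 Y60.915
G01 X154.071 Y53.019
G01 X152.218 Y43.706
G01 X154.071 Y34.393
G01 X159.346 Y26.497
G01 X167.242 Y21.222
G01 X176.555 Y19.369
G01 X185.868 Y21.222
G01 X193.764 Y26.497
G01 X199.039 Y34.393
G01 X200.892 Y43.706
M5
G0 X155.047 Y74.612
M4 S858
G01 X152.446 Y70.276 F1427
G01 X147.764 Y65.211
G01 X141.001 Y59.415
G01 X132.156 Y52.889
G01 X121.230 Y45.634
G01 X108.223 Y37.648
G01 X93.135 Y28.933
G01 X75.965 Y19.487
M5
G0 X0.000 Y0.000

Since the viewBox matches the mm dimensions, user units are millimetres directly. The only transform is the Y-flip y_m = 130.047 − y_svg.

Shape 1 is a closed polygon drawn with `<path>`. Its stroke #ff8800 means cut at S858, F1427. After flipping Y the toolpath is (27.151,90.084) → (8.303,124.743) → (103.817,106.762) → (194.889,89.681) → (159.394,41.601) → (108.785,116.514) → (27.151,90.084), returning to the start.

Shape 2 is a rectangle drawn with `<rect>`. Its stroke #008000 means engrave at S153, F4755. After flipping Y the toolpath is (119.972,59.750) → (190.322,59.750) → (190.322,9.062) → (119.972,9.062) → (119.972,59.750), returning to the start.

Shape 3 is a circle drawn with `<circle>`. Its stroke #000000 means score at S553, F1772. After flipping Y the toolpath is (200.892,43.706) → (199.039,53.019) → (193.764,60.915) → (185.868,66.190) → (176.555,68.043) → (167.242,66.190) → (159.346,60.915) → (154.071,53.019) → (152.218,43.706) → (154.071,34.393) → (159.346,26.497) → (167.242,21.222) → (176.555,19.369) → (185.868,21.222) → (193.764,26.497) → (199.039,34.393) → (200.892,43.706), returning to the start.

Shape 4 is a quadratic bezier drawn with `<path>`. Its stroke #ff8800 means cut at S858, F1427. After flipping Y the toolpath is (155.047,74.612) → (152.446,70.276) → (147.764,65.211) → (141.001,59.415) → (132.156,52.889) → (121.230,45.634) → (108.223,37.648) → (93.135,28.933) → (75.965,19.487).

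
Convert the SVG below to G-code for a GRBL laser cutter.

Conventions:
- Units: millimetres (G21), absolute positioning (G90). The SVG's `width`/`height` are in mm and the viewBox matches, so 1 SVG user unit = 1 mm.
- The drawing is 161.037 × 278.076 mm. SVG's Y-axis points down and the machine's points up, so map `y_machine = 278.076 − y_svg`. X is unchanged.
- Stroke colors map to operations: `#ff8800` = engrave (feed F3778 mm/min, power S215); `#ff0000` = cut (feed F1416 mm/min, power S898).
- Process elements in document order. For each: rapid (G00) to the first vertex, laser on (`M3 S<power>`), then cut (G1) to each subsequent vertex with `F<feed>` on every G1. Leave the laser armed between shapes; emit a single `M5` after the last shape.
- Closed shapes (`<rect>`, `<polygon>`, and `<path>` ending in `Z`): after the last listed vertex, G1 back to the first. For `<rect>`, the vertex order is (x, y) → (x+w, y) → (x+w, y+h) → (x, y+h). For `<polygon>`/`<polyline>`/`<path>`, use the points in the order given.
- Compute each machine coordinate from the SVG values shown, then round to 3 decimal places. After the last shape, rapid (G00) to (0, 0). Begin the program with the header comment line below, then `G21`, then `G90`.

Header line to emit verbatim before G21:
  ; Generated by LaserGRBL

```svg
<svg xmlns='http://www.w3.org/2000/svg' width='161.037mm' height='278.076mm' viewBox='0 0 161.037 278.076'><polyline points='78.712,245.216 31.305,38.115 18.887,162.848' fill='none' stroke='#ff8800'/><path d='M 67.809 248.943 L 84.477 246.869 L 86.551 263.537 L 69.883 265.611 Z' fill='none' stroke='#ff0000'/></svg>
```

Since the viewBox matches the mm dimensions, user units are millimetres directly. The only transform is the Y-flip y_m = 278.076 − y_svg.

Shape 1 is a open polyline drawn with `<polyline>`. Its stroke #ff8800 means engrave at S215, F3778. After flipping Y the toolpath is (78.712,32.860) → (31.305,239.961) → (18.887,115.228).

Shape 2 is a regular polygon drawn with `<path>`. Its stroke #ff0000 means cut at S898, F1416. After flipping Y the toolpath is (67.809,29.133) → (84.477,31.207) → (86.551,14.539) → (69.883,12.465) → (67.809,29.133), returning to the start.

; Generated by LaserGRBL
G21
G90
G00 X78.712 Y32.860
M3 S215
G1 X31.305 Y239.961 F3778
G1 X18.887 Y115.228 F3778
G00 X67.809 Y29.133
M3 S898
G1 X84.477 Y31.207 F1416
G1 X86.551 Y14.539 F1416
G1 X69.883 Y12.465 F1416
G1 X67.809 Y29.133 F1416
M5
G00 X0.000 Y0.000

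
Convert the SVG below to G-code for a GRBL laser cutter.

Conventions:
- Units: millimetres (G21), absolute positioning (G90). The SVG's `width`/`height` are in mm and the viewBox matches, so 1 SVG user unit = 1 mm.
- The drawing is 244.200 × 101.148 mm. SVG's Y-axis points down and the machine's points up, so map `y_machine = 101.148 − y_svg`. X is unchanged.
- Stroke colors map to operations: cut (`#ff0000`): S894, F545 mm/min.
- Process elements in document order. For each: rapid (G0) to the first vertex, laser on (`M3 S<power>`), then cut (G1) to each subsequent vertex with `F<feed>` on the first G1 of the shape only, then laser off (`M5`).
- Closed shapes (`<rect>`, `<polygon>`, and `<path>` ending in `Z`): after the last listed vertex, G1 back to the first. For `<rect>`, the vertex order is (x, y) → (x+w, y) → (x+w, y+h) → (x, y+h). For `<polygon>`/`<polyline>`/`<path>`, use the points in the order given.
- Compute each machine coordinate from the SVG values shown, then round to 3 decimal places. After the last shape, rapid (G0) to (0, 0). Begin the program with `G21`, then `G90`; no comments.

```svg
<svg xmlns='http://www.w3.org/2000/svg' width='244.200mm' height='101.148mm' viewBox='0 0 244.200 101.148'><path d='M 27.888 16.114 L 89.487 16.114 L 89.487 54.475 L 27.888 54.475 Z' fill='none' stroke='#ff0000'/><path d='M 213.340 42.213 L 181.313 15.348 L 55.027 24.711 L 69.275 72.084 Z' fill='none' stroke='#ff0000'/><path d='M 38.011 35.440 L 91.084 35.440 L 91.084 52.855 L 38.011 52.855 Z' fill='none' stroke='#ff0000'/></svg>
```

1 u = 1 mm; y_m = 101.148 − y.

[1] `<path>` rectangle, #ff0000→cut S894 F545: (27.888,85.034) → (89.487,85.034) → (89.487,46.673) → (27.888,46.673) → (27.888,85.034) (closed)

[2] `<path>` closed polygon, #ff0000→cut S894 F545: (213.340,58.935) → (181.313,85.800) → (55.027,76.437) → (69.275,29.064) → (213.340,58.935) (closed)

[3] `<path>` rectangle, #ff0000→cut S894 F545: (38.011,65.708) → (91.084,65.708) → (91.084,48.293) → (38.011,48.293) → (38.011,65.708) (closed)

G21
G90
G0 X27.888 Y85.034
M3 S894
G1 X89.487 Y85.034 F545
G1 X89.487 Y46.673
G1 X27.888 Y46.673
G1 X27.888 Y85.034
M5
G0 X213.340 Y58.935
M3 S894
G1 X181.313 Y85.800 F545
G1 X55.027 Y76.437
G1 X69.275 Y29.064
G1 X213.340 Y58.935
M5
G0 X38.011 Y65.708
M3 S894
G1 X91.084 Y65.708 F545
G1 X91.084 Y48.293
G1 X38.011 Y48.293
G1 X38.011 Y65.708
M5
G0 X0.000 Y0.000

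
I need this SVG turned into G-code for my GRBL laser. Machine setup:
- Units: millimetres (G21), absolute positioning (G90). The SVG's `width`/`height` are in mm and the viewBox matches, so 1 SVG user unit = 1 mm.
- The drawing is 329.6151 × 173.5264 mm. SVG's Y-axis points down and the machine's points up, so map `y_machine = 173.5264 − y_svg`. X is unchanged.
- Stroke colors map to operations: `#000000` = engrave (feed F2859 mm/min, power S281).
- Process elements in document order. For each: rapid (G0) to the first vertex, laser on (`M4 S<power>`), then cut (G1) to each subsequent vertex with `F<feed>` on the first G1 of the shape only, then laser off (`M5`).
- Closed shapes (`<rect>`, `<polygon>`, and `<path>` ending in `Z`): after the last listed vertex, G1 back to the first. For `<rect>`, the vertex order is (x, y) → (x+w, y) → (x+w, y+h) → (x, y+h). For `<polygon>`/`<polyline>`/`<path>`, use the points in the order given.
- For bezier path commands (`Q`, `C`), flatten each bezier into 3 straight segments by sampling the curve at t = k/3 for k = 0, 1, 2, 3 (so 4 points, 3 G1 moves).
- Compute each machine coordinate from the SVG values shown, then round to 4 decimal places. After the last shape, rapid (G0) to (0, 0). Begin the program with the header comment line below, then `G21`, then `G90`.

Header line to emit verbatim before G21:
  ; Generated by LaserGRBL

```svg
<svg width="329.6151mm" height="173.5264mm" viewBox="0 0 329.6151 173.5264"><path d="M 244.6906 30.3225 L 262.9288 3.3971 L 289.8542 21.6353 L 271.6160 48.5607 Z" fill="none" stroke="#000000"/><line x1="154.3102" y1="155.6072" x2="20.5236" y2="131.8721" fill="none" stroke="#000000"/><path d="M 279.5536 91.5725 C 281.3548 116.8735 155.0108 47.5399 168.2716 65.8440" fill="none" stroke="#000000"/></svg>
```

; Generated by LaserGRBL
G21
G90
G0 X244.6906 Y143.2039
M4 S281
G1 X262.9288 Y170.1293 F2859
G1 X289.8542 Y151.8911
G1 X271.6160 Y124.9657
G1 X244.6906 Y143.2039
M5
G0 X154.3102 Y17.9192
M4 S281
G1 X20.5236 Y41.6543 F2859
M5
G0 X279.5536 Y81.9539
M4 S281
G1 X248.5564 Y81.4469 F2859
G1 X191.6291 Y103.5248
G1 X168.2716 Y107.6824
M5
G0 X0.0000 Y0.0000

1 u = 1 mm; y_m = 173.5264 − y.

[1] `<path>` regular polygon, #000000→engrave S281 F2859: (244.6906,143.2039) → (262.9288,170.1293) → (289.8542,151.8911) → (271.6160,124.9657) → (244.6906,143.2039) (closed)

[2] `<line>` line segment, #000000→engrave S281 F2859: (154.3102,17.9192) → (20.5236,41.6543)

[3] `<path>` cubic bezier, #000000→engrave S281 F2859: (279.5536,81.9539) → (248.5564,81.4469) → (191.6291,103.5248) → (168.2716,107.6824)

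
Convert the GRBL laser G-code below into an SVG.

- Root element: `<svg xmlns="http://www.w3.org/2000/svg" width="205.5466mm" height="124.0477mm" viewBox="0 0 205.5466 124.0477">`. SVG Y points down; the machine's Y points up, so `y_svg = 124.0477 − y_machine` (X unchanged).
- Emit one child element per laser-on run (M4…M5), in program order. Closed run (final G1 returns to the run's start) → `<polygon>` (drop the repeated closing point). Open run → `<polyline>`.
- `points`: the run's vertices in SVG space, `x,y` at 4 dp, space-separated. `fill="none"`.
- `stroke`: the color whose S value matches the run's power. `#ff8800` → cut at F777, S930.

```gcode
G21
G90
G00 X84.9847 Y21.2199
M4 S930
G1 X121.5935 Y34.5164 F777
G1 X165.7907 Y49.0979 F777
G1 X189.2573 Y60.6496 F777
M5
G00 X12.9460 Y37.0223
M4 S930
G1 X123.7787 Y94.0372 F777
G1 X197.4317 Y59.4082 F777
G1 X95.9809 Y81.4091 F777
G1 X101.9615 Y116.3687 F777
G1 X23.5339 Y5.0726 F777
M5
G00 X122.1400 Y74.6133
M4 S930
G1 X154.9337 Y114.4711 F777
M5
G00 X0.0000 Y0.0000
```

y_svg = 124.0477 − y_m. Every run uses S930, so all elements get stroke `#ff8800` (cut).

[1] open run; points: 84.9847,102.8278 121.5935,89.5313 165.7907,74.9498 189.2573,63.3981

[2] open run; points: 12.9460,87.0254 123.7787,30.0105 197.4317,64.6395 95.9809,42.6386 101.9615,7.6790 23.5339,118.9751

[3] open run; points: 122.1400,49.4344 154.9337,9.5766

<svg xmlns="http://www.w3.org/2000/svg" width="205.5466mm" height="124.0477mm" viewBox="0 0 205.5466 124.0477">
  <polyline points="84.9847,102.8278 121.5935,89.5313 165.7907,74.9498 189.2573,63.3981" fill="none" stroke="#ff8800"/>
  <polyline points="12.9460,87.0254 123.7787,30.0105 197.4317,64.6395 95.9809,42.6386 101.9615,7.6790 23.5339,118.9751" fill="none" stroke="#ff8800"/>
  <polyline points="122.1400,49.4344 154.9337,9.5766" fill="none" stroke="#ff8800"/>
</svg>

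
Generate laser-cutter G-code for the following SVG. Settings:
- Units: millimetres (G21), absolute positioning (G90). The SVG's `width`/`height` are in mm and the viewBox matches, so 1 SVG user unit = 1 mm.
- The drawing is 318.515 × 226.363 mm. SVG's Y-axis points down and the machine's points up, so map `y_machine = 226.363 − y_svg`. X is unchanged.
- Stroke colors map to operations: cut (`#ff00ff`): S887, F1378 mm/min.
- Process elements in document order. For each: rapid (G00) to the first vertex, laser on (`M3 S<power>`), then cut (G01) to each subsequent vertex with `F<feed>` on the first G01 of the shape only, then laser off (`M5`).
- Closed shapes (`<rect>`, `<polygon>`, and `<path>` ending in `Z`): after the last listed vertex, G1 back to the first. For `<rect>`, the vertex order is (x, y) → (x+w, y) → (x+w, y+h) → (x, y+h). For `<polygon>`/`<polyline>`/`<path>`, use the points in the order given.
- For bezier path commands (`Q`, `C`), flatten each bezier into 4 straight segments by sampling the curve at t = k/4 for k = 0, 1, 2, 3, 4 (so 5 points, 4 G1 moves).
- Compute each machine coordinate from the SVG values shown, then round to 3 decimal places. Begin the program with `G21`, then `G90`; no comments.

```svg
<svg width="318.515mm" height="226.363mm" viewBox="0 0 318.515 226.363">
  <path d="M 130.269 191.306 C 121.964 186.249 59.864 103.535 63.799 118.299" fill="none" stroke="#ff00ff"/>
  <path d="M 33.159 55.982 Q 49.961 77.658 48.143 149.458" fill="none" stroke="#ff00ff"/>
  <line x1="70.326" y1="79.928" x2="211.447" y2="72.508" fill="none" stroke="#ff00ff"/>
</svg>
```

viewBox `0 0 318.515 226.363` with mm width/height → 1 unit = 1 mm. Flip: y_m = 226.363 − y_svg.

**Shape 1** — `<path>` cubic bezier, stroke `#ff00ff` → cut (S887, F1378). Control points (SVG): P0=(130.269,191.306), P1=(121.964,186.249), P2=(59.864,103.535), P3=(63.799,118.299); sampled at t=k/4. Machine vertices: (130.269,35.057) → (115.826,50.674) → (92.444,78.993) → (71.357,103.596) → (63.799,108.064). Open path.

**Shape 2** — `<path>` quadratic bezier, stroke `#ff00ff` → cut (S887, F1378). Control points (SVG): P0=(33.159,55.982), P1=(49.961,77.658), P2=(48.143,149.458); sampled at t=k/4. Machine vertices: (33.159,170.381) → (40.396,156.410) → (45.306,136.174) → (47.888,109.672) → (48.143,76.905). Open path.

**Shape 3** — `<line>` line segment, stroke `#ff00ff` → cut (S887, F1378). Machine vertices: (70.326,146.435) → (211.447,153.855). Open path.

G21
G90
G00 X130.269 Y35.057
M3 S887
G01 X115.826 Y50.674 F1378
G01 X92.444 Y78.993
G01 X71.357 Y103.596
G01 X63.799 Y108.064
M5
G00 X33.159 Y170.381
M3 S887
G01 X40.396 Y156.410 F1378
G01 X45.306 Y136.174
G01 X47.888 Y109.672
G01 X48.143 Y76.905
M5
G00 X70.326 Y146.435
M3 S887
G01 X211.447 Y153.855 F1378
M5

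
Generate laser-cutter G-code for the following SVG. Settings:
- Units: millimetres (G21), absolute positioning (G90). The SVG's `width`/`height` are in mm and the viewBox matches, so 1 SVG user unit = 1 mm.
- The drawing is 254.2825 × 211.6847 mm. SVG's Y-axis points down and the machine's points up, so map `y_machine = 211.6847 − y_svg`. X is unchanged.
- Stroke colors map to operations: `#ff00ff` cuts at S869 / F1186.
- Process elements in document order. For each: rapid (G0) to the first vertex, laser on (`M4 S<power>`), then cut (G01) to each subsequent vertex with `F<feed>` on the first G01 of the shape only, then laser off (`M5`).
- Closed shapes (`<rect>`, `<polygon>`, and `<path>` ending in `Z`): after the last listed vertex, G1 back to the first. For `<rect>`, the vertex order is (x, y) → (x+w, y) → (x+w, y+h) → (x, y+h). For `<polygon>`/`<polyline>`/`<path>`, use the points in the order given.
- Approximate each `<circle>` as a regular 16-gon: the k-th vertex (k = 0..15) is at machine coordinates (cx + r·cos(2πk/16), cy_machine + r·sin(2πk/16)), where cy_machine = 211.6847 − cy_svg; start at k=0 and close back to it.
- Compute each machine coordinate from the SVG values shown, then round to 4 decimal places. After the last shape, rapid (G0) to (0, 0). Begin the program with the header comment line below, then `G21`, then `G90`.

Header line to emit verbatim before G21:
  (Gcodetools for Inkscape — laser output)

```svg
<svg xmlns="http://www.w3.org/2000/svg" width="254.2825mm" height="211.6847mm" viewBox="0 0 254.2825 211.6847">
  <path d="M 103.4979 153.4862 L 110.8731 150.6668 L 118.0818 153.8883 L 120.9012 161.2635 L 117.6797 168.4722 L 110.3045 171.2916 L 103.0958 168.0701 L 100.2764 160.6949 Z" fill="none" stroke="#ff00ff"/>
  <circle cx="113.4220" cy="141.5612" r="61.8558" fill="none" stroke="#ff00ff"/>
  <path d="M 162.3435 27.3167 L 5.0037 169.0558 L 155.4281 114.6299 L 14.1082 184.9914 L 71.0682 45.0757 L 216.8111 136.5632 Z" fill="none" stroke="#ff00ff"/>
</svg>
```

(Gcodetools for Inkscape — laser output)
G21
G90
G0 X103.4979 Y58.1985
M4 S869
G01 X110.8731 Y61.0179 F1186
G01 X118.0818 Y57.7964
G01 X120.9012 Y50.4212
G01 X117.6797 Y43.2125
G01 X110.3045 Y40.3931
G01 X103.0958 Y43.6146
G01 X100.2764 Y50.9898
G01 X103.4979 Y58.1985
M5
G0 X175.2778 Y70.1235
M4 S869
G01 X170.5693 Y93.7947 F1186
G01 X157.1607 Y113.8622
G01 X137.0932 Y127.2708
G01 X113.4220 Y131.9793
G01 X89.7508 Y127.2708
G01 X69.6833 Y113.8622
G01 X56.2747 Y93.7947
G01 X51.5662 Y70.1235
G01 X56.2747 Y46.4523
G01 X69.6833 Y26.3848
G01 X89.7508 Y12.9762
G01 X113.4220 Y8.2677
G01 X137.0932 Y12.9762
G01 X157.1607 Y26.3848
G01 X170.5693 Y46.4523
G01 X175.2778 Y70.1235
M5
G0 X162.3435 Y184.3680
M4 S869
G01 X5.0037 Y42.6289 F1186
G01 X155.4281 Y97.0548
G01 X14.1082 Y26.6933
G01 X71.0682 Y166.6090
G01 X216.8111 Y75.1215
G01 X162.3435 Y184.3680
M5
G0 X0.0000 Y0.0000

viewBox `0 0 254.2825 211.6847` with mm width/height → 1 unit = 1 mm. Flip: y_m = 211.6847 − y_svg.

**Shape 1** — `<path>` regular polygon, stroke `#ff00ff` → cut (S869, F1186). Machine vertices: (103.4979,58.1985) → (110.8731,61.0179) → (118.0818,57.7964) → (120.9012,50.4212) → (117.6797,43.2125) → (110.3045,40.3931) → (103.0958,43.6146) → (100.2764,50.9898) → (103.4979,58.1985). Closed: final G1 returns to the first vertex.

**Shape 2** — `<circle>` circle, stroke `#ff00ff` → cut (S869, F1186). Machine vertices: (175.2778,70.1235) → (170.5693,93.7947) → (157.1607,113.8622) → (137.0932,127.2708) → (113.4220,131.9793) → (89.7508,127.2708) → (69.6833,113.8622) → (56.2747,93.7947) → (51.5662,70.1235) → (56.2747,46.4523) → (69.6833,26.3848) → (89.7508,12.9762) → (113.4220,8.2677) → (137.0932,12.9762) → (157.1607,26.3848) → (170.5693,46.4523) → (175.2778,70.1235). Closed: final G1 returns to the first vertex.

**Shape 3** — `<path>` closed polygon, stroke `#ff00ff` → cut (S869, F1186). Machine vertices: (162.3435,184.3680) → (5.0037,42.6289) → (155.4281,97.0548) → (14.1082,26.6933) → (71.0682,166.6090) → (216.8111,75.1215) → (162.3435,184.3680). Closed: final G1 returns to the first vertex.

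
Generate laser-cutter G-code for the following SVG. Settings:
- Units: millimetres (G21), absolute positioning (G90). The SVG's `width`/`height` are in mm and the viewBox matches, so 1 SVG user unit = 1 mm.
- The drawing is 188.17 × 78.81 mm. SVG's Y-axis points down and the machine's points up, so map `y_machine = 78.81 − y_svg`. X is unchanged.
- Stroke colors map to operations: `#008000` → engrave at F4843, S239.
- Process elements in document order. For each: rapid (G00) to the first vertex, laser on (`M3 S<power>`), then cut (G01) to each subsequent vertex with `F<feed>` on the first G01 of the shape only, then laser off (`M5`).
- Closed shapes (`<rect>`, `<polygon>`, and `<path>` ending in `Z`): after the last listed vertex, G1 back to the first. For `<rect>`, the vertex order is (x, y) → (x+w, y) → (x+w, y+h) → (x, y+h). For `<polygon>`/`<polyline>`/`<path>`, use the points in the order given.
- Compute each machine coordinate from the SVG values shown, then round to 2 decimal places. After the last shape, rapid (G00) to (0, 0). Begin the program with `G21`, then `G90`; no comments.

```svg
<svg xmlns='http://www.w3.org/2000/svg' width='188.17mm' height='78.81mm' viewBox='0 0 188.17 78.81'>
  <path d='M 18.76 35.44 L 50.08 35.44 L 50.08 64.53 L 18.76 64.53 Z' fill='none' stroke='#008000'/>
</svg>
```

viewBox `0 0 188.17 78.81` with mm width/height → 1 unit = 1 mm. Flip: y_m = 78.81 − y_svg.

**Shape 1** — `<path>` rectangle, stroke `#008000` → engrave (S239, F4843). Machine vertices: (18.76,43.37) → (50.08,43.37) → (50.08,14.28) → (18.76,14.28) → (18.76,43.37). Closed: final G1 returns to the first vertex.

G21
G90
G00 X18.76 Y43.37
M3 S239
G01 X50.08 Y43.37 F4843
G01 X50.08 Y14.28
G01 X18.76 Y14.28
G01 X18.76 Y43.37
M5
G00 X0.00 Y0.00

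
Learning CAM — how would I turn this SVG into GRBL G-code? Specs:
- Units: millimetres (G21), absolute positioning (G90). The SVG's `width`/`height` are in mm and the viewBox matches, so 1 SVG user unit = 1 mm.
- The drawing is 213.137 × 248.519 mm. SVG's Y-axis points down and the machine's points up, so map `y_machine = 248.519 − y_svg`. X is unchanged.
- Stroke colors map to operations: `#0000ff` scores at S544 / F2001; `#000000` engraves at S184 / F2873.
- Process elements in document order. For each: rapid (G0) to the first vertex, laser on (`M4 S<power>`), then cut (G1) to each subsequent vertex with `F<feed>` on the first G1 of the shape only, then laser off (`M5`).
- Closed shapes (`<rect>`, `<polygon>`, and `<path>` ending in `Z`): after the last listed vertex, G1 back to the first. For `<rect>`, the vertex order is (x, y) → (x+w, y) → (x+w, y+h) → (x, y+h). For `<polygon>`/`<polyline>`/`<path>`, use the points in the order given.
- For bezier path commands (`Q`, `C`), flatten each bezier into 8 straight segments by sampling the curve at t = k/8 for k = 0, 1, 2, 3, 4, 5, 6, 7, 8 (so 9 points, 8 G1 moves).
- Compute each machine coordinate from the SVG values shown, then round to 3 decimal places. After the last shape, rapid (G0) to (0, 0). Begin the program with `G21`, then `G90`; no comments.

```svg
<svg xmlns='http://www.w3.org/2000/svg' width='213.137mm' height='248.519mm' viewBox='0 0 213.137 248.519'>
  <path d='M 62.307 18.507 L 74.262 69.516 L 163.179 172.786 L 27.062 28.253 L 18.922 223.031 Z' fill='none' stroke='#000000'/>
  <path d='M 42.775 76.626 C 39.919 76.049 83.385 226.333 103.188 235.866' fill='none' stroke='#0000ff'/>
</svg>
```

G21
G90
G0 X62.307 Y230.012
M4 S184
G1 X74.262 Y179.003 F2873
G1 X163.179 Y75.733
G1 X27.062 Y220.266
G1 X18.922 Y25.488
G1 X62.307 Y230.012
M5
G0 X42.775 Y171.893
M4 S544
G1 X43.739 Y165.607 F2001
G1 X48.225 Y148.596
G1 X55.413 Y124.276
G1 X64.484 Y96.064
G1 X74.617 Y67.379
G1 X84.992 Y41.637
G1 X94.789 Y22.256
G1 X103.188 Y12.653
M5
G0 X0.000 Y0.000

1 u = 1 mm; y_m = 248.519 − y.

[1] `<path>` closed polygon, #000000→engrave S184 F2873: (62.307,230.012) → (74.262,179.003) → (163.179,75.733) → (27.062,220.266) → (18.922,25.488) → (62.307,230.012) (closed)

[2] `<path>` cubic bezier, #0000ff→score S544 F2001: (42.775,171.893) → (43.739,165.607) → (48.225,148.596) → (55.413,124.276) → (64.484,96.064) → (74.617,67.379) → (84.992,41.637) → (94.789,22.256) → (103.188,12.653)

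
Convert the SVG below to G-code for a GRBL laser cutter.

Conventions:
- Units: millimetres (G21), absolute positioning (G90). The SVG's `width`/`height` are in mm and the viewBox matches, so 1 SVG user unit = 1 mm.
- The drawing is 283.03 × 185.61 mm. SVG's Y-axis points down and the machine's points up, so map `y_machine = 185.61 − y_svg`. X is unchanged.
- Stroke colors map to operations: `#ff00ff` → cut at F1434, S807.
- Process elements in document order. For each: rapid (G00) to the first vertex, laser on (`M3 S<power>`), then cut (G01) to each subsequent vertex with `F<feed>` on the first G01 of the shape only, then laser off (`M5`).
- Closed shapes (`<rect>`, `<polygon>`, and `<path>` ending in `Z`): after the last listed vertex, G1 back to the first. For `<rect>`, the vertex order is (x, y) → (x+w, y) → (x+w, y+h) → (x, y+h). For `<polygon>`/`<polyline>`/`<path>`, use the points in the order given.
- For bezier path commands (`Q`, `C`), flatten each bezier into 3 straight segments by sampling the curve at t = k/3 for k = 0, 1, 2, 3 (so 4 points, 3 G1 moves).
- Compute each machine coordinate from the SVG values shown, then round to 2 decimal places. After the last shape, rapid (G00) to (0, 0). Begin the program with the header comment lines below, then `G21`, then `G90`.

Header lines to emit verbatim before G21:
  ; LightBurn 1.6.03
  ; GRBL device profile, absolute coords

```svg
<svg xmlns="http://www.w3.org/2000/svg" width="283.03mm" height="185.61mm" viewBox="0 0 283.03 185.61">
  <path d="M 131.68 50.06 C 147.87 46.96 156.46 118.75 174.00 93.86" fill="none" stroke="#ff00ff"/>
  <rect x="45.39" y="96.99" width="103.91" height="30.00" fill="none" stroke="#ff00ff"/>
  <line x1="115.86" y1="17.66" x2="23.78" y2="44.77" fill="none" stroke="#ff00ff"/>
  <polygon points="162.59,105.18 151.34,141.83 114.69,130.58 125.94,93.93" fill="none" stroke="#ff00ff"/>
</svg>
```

; LightBurn 1.6.03
; GRBL device profile, absolute coords
G21
G90
G00 X131.68 Y135.55
M3 S807
G01 X145.95 Y120.04 F1434
G01 X158.83 Y92.73
G01 X174.00 Y91.75
M5
G00 X45.39 Y88.62
M3 S807
G01 X149.30 Y88.62 F1434
G01 X149.30 Y58.62
G01 X45.39 Y58.62
G01 X45.39 Y88.62
M5
G00 X115.86 Y167.95
M3 S807
G01 X23.78 Y140.84 F1434
M5
G00 X162.59 Y80.43
M3 S807
G01 X151.34 Y43.78 F1434
G01 X114.69 Y55.03
G01 X125.94 Y91.68
G01 X162.59 Y80.43
M5
G00 X0.00 Y0.00

Since the viewBox matches the mm dimensions, user units are millimetres directly. The only transform is the Y-flip y_m = 185.61 − y_svg.

Shape 1 is a cubic bezier drawn with `<path>`. Its stroke #ff00ff means cut at S807, F1434. After flipping Y the toolpath is (131.68,135.55) → (145.95,120.04) → (158.83,92.73) → (174.00,91.75).

Shape 2 is a rectangle drawn with `<rect>`. Its stroke #ff00ff means cut at S807, F1434. After flipping Y the toolpath is (45.39,88.62) → (149.30,88.62) → (149.30,58.62) → (45.39,58.62) → (45.39,88.62), returning to the start.

Shape 3 is a line segment drawn with `<line>`. Its stroke #ff00ff means cut at S807, F1434. After flipping Y the toolpath is (115.86,167.95) → (23.78,140.84).

Shape 4 is a regular polygon drawn with `<polygon>`. Its stroke #ff00ff means cut at S807, F1434. After flipping Y the toolpath is (162.59,80.43) → (151.34,43.78) → (114.69,55.03) → (125.94,91.68) → (162.59,80.43), returning to the start.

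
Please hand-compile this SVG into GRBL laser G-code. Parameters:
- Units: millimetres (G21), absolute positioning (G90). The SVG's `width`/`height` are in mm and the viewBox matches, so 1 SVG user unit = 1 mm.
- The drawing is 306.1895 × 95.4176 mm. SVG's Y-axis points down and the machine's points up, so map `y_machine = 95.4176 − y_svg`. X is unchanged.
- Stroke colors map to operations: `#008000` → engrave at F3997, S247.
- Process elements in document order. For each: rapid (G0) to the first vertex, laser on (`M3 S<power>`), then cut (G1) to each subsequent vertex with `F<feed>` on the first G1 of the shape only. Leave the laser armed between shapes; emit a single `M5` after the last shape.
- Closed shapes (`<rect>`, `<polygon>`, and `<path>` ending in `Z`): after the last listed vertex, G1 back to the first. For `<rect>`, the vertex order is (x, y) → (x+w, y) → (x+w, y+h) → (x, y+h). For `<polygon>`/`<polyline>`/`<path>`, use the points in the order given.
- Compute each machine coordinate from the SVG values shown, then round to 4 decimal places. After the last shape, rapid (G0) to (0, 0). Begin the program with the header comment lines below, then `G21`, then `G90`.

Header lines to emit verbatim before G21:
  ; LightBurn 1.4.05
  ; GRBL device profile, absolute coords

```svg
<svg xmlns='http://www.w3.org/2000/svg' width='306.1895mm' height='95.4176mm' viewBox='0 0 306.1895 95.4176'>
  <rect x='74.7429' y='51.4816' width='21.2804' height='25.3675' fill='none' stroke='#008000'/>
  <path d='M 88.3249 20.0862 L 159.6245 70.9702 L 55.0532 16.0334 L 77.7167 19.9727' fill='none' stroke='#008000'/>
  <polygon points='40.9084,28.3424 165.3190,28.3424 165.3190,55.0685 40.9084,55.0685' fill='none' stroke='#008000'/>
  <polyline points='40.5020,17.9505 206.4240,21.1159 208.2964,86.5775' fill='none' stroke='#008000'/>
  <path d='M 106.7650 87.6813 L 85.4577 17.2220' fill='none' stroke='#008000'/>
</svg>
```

; LightBurn 1.4.05
; GRBL device profile, absolute coords
G21
G90
G0 X74.7429 Y43.9360
M3 S247
G1 X96.0233 Y43.9360 F3997
G1 X96.0233 Y18.5685
G1 X74.7429 Y18.5685
G1 X74.7429 Y43.9360
G0 X88.3249 Y75.3314
M3 S247
G1 X159.6245 Y24.4474 F3997
G1 X55.0532 Y79.3842
G1 X77.7167 Y75.4449
G0 X40.9084 Y67.0752
M3 S247
G1 X165.3190 Y67.0752 F3997
G1 X165.3190 Y40.3491
G1 X40.9084 Y40.3491
G1 X40.9084 Y67.0752
G0 X40.5020 Y77.4671
M3 S247
G1 X206.4240 Y74.3017 F3997
G1 X208.2964 Y8.8401
G0 X106.7650 Y7.7363
M3 S247
G1 X85.4577 Y78.1956 F3997
M5
G0 X0.0000 Y0.0000

1 u = 1 mm; y_m = 95.4176 − y.

[1] `<rect>` rectangle, #008000→engrave S247 F3997: (74.7429,43.9360) → (96.0233,43.9360) → (96.0233,18.5685) → (74.7429,18.5685) → (74.7429,43.9360) (closed)

[2] `<path>` open polyline, #008000→engrave S247 F3997: (88.3249,75.3314) → (159.6245,24.4474) → (55.0532,79.3842) → (77.7167,75.4449)

[3] `<polygon>` rectangle, #008000→engrave S247 F3997: (40.9084,67.0752) → (165.3190,67.0752) → (165.3190,40.3491) → (40.9084,40.3491) → (40.9084,67.0752) (closed)

[4] `<polyline>` open polyline, #008000→engrave S247 F3997: (40.5020,77.4671) → (206.4240,74.3017) → (208.2964,8.8401)

[5] `<path>` line segment, #008000→engrave S247 F3997: (106.7650,7.7363) → (85.4577,78.1956)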